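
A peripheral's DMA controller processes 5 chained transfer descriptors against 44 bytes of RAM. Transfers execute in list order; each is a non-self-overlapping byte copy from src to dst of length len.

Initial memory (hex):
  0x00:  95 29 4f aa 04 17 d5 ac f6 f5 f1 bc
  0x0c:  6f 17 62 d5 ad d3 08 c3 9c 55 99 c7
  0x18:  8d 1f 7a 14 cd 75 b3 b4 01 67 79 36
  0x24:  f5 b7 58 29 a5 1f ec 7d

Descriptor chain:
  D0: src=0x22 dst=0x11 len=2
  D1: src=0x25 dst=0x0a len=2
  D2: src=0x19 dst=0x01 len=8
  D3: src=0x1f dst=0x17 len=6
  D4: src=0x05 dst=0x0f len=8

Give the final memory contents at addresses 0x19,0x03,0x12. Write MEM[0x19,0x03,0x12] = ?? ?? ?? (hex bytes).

MEM[0x19,0x03,0x12] = 67 14 01

[0] 0x22->0x11 len=2 : 79 36
[1] 0x25->0x0a len=2 : b7 58
[2] 0x19->0x01 len=8 : 1f 7a 14 cd 75 b3 b4 01
[3] 0x1f->0x17 len=6 : b4 01 67 79 36 f5
[4] 0x05->0x0f len=8 : 75 b3 b4 01 f5 b7 58 6f
query mem[0x19]=0x67, mem[0x03]=0x14, mem[0x12]=0x01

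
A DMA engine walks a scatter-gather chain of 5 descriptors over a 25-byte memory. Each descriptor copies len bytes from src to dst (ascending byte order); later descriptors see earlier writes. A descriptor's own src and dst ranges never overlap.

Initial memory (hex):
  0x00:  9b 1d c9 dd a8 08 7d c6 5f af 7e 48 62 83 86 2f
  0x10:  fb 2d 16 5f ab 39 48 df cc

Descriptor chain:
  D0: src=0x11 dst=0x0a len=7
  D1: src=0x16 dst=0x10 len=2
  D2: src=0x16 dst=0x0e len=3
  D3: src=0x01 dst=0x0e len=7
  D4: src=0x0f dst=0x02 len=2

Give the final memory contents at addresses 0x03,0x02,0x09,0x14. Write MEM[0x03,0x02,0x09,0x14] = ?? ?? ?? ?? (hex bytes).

MEM[0x03,0x02,0x09,0x14] = dd c9 af c6

D0: mem[0x0a..0x10] <- [2d 16 5f ab 39 48 df]
D1: mem[0x10..0x11] <- [48 df]
D2: mem[0x0e..0x10] <- [48 df cc]
D3: mem[0x0e..0x14] <- [1d c9 dd a8 08 7d c6]
D4: mem[0x02..0x03] <- [c9 dd]
query mem[0x03]=0xdd, mem[0x02]=0xc9, mem[0x09]=0xaf, mem[0x14]=0xc6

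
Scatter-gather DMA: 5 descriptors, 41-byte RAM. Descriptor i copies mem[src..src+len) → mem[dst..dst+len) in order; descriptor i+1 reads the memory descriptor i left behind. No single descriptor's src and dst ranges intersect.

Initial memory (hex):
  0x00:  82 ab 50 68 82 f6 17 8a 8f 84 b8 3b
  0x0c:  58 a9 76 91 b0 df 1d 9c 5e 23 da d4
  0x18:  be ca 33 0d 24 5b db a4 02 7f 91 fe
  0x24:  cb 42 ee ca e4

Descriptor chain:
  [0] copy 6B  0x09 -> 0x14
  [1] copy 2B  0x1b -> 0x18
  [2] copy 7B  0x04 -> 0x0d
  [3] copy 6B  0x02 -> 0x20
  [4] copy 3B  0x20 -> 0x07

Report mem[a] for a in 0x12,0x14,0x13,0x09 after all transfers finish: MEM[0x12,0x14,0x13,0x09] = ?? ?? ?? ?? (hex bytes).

  after D0: wrote 6B at 0x14 = 84b83b58a976
  after D1: wrote 2B at 0x18 = 0d24
  after D2: wrote 7B at 0x0d = 82f6178a8f84b8
  after D3: wrote 6B at 0x20 = 506882f6178a
  after D4: wrote 3B at 0x07 = 506882
query mem[0x12]=0x84, mem[0x14]=0x84, mem[0x13]=0xb8, mem[0x09]=0x82

MEM[0x12,0x14,0x13,0x09] = 84 84 b8 82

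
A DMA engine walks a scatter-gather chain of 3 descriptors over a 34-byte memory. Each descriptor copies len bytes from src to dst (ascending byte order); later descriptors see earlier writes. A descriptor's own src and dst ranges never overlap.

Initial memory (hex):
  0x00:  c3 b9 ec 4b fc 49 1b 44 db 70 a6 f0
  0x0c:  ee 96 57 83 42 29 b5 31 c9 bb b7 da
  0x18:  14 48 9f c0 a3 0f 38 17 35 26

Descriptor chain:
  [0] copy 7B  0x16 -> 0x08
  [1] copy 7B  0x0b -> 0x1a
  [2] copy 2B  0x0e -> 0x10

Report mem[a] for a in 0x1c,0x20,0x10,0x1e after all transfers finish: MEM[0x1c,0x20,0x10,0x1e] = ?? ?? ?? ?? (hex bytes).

D0: mem[0x08..0x0e] <- [b7 da 14 48 9f c0 a3]
D1: mem[0x1a..0x20] <- [48 9f c0 a3 83 42 29]
D2: mem[0x10..0x11] <- [a3 83]
query mem[0x1c]=0xc0, mem[0x20]=0x29, mem[0x10]=0xa3, mem[0x1e]=0x83

MEM[0x1c,0x20,0x10,0x1e] = c0 29 a3 83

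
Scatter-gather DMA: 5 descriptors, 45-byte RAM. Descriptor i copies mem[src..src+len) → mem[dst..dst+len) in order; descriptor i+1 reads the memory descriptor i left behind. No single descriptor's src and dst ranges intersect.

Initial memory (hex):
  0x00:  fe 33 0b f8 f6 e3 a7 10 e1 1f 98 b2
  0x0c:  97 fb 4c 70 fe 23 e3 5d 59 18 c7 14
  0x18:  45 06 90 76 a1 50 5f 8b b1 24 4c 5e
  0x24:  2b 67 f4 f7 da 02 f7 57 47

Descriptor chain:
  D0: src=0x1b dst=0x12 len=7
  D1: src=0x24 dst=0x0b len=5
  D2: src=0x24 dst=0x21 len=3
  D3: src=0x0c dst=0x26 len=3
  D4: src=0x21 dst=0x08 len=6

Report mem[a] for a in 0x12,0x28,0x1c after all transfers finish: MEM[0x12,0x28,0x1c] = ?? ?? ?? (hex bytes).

[0] 0x1b->0x12 len=7 : 76 a1 50 5f 8b b1 24
[1] 0x24->0x0b len=5 : 2b 67 f4 f7 da
[2] 0x24->0x21 len=3 : 2b 67 f4
[3] 0x0c->0x26 len=3 : 67 f4 f7
[4] 0x21->0x08 len=6 : 2b 67 f4 2b 67 67
query mem[0x12]=0x76, mem[0x28]=0xf7, mem[0x1c]=0xa1

MEM[0x12,0x28,0x1c] = 76 f7 a1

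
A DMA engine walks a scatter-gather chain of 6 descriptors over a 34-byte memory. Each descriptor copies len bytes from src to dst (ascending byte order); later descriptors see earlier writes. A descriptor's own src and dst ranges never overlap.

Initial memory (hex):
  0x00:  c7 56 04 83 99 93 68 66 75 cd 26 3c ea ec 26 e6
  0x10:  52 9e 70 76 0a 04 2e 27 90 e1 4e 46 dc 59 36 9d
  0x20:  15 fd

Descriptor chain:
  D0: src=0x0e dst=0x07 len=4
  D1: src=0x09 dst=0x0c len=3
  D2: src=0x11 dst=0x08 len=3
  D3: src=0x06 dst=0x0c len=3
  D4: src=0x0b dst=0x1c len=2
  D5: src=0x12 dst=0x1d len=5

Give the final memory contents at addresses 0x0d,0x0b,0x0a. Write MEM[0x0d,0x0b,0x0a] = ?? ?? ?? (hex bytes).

MEM[0x0d,0x0b,0x0a] = 26 3c 76

D0: mem[0x07..0x0a] <- [26 e6 52 9e]
D1: mem[0x0c..0x0e] <- [52 9e 3c]
D2: mem[0x08..0x0a] <- [9e 70 76]
D3: mem[0x0c..0x0e] <- [68 26 9e]
D4: mem[0x1c..0x1d] <- [3c 68]
D5: mem[0x1d..0x21] <- [70 76 0a 04 2e]
query mem[0x0d]=0x26, mem[0x0b]=0x3c, mem[0x0a]=0x76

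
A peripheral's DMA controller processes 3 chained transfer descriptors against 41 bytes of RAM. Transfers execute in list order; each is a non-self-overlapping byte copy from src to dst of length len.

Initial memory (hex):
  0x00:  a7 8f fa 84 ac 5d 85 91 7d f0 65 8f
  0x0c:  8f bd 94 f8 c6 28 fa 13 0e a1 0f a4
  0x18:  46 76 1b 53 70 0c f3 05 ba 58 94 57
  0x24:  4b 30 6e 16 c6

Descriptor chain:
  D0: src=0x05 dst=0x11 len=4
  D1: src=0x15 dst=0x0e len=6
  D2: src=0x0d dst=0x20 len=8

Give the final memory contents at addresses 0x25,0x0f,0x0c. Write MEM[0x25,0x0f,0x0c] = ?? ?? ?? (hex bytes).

#0 dst[0x11+4] := {0x5d,0x85,0x91,0x7d}
#1 dst[0x0e+6] := {0xa1,0x0f,0xa4,0x46,0x76,0x1b}
#2 dst[0x20+8] := {0xbd,0xa1,0x0f,0xa4,0x46,0x76,0x1b,0x7d}
query mem[0x25]=0x76, mem[0x0f]=0x0f, mem[0x0c]=0x8f

MEM[0x25,0x0f,0x0c] = 76 0f 8f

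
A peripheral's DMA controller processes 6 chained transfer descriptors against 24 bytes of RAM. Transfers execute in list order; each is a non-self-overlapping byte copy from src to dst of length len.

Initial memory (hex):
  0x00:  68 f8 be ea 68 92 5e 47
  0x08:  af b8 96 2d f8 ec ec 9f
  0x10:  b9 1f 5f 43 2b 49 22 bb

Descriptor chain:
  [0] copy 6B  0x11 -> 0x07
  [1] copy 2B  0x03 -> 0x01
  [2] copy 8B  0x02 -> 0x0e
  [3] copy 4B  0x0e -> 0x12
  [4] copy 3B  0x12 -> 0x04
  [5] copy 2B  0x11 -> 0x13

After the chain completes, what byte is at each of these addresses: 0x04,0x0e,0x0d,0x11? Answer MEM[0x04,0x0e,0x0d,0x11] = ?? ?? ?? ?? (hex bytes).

MEM[0x04,0x0e,0x0d,0x11] = 68 68 ec 92

D0: mem[0x07..0x0c] <- [1f 5f 43 2b 49 22]
D1: mem[0x01..0x02] <- [ea 68]
D2: mem[0x0e..0x15] <- [68 ea 68 92 5e 1f 5f 43]
D3: mem[0x12..0x15] <- [68 ea 68 92]
D4: mem[0x04..0x06] <- [68 ea 68]
D5: mem[0x13..0x14] <- [92 68]
query mem[0x04]=0x68, mem[0x0e]=0x68, mem[0x0d]=0xec, mem[0x11]=0x92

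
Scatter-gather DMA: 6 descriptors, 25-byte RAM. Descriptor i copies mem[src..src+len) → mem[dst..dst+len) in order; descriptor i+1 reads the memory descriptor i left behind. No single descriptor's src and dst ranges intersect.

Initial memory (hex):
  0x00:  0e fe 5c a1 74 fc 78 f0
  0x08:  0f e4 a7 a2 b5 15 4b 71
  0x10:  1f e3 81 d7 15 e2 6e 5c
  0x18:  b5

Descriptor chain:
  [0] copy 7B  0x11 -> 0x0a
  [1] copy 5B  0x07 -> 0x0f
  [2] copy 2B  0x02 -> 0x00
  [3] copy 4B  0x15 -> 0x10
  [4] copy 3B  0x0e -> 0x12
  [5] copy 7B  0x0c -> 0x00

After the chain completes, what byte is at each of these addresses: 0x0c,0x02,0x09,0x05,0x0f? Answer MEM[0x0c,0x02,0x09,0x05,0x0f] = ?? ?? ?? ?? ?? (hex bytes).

MEM[0x0c,0x02,0x09,0x05,0x0f] = d7 e2 e4 6e f0

#0 dst[0x0a+7] := {0xe3,0x81,0xd7,0x15,0xe2,0x6e,0x5c}
#1 dst[0x0f+5] := {0xf0,0x0f,0xe4,0xe3,0x81}
#2 dst[0x00+2] := {0x5c,0xa1}
#3 dst[0x10+4] := {0xe2,0x6e,0x5c,0xb5}
#4 dst[0x12+3] := {0xe2,0xf0,0xe2}
#5 dst[0x00+7] := {0xd7,0x15,0xe2,0xf0,0xe2,0x6e,0xe2}
query mem[0x0c]=0xd7, mem[0x02]=0xe2, mem[0x09]=0xe4, mem[0x05]=0x6e, mem[0x0f]=0xf0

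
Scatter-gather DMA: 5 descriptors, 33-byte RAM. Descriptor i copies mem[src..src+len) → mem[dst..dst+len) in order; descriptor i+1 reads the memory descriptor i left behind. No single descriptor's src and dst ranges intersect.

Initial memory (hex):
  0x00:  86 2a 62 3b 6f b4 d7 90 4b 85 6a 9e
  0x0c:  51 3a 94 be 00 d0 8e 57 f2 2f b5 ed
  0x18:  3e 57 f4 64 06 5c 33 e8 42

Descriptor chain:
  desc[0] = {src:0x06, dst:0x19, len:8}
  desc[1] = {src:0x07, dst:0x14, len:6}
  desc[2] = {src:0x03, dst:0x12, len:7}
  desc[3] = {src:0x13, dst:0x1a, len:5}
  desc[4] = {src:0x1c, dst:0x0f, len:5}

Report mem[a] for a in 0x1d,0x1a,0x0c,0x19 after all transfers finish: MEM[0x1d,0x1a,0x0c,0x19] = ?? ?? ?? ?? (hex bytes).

MEM[0x1d,0x1a,0x0c,0x19] = 90 6f 51 51

D0: mem[0x19..0x20] <- [d7 90 4b 85 6a 9e 51 3a]
D1: mem[0x14..0x19] <- [90 4b 85 6a 9e 51]
D2: mem[0x12..0x18] <- [3b 6f b4 d7 90 4b 85]
D3: mem[0x1a..0x1e] <- [6f b4 d7 90 4b]
D4: mem[0x0f..0x13] <- [d7 90 4b 51 3a]
query mem[0x1d]=0x90, mem[0x1a]=0x6f, mem[0x0c]=0x51, mem[0x19]=0x51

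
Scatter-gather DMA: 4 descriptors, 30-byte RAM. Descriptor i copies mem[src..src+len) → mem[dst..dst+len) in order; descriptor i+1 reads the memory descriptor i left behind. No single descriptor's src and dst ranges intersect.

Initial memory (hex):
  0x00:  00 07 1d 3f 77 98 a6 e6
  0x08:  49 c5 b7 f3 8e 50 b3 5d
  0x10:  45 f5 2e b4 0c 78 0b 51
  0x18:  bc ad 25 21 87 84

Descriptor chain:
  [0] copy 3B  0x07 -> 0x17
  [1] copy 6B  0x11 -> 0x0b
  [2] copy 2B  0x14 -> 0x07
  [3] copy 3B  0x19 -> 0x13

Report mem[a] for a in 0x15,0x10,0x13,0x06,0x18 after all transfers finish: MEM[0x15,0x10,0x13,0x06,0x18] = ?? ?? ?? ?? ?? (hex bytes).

#0 dst[0x17+3] := {0xe6,0x49,0xc5}
#1 dst[0x0b+6] := {0xf5,0x2e,0xb4,0x0c,0x78,0x0b}
#2 dst[0x07+2] := {0x0c,0x78}
#3 dst[0x13+3] := {0xc5,0x25,0x21}
query mem[0x15]=0x21, mem[0x10]=0x0b, mem[0x13]=0xc5, mem[0x06]=0xa6, mem[0x18]=0x49

MEM[0x15,0x10,0x13,0x06,0x18] = 21 0b c5 a6 49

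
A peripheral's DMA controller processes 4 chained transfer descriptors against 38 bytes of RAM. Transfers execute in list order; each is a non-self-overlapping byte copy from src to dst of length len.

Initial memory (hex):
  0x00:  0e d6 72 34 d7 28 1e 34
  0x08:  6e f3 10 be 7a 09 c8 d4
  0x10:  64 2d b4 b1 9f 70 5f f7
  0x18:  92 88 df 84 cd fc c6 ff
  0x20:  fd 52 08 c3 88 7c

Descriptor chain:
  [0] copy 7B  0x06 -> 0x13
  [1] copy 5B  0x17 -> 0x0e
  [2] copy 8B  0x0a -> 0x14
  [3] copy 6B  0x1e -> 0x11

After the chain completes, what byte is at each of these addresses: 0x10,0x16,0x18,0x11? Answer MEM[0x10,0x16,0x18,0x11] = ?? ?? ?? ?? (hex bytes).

MEM[0x10,0x16,0x18,0x11] = 7a c3 10 c6

#0 dst[0x13+7] := {0x1e,0x34,0x6e,0xf3,0x10,0xbe,0x7a}
#1 dst[0x0e+5] := {0x10,0xbe,0x7a,0xdf,0x84}
#2 dst[0x14+8] := {0x10,0xbe,0x7a,0x09,0x10,0xbe,0x7a,0xdf}
#3 dst[0x11+6] := {0xc6,0xff,0xfd,0x52,0x08,0xc3}
query mem[0x10]=0x7a, mem[0x16]=0xc3, mem[0x18]=0x10, mem[0x11]=0xc6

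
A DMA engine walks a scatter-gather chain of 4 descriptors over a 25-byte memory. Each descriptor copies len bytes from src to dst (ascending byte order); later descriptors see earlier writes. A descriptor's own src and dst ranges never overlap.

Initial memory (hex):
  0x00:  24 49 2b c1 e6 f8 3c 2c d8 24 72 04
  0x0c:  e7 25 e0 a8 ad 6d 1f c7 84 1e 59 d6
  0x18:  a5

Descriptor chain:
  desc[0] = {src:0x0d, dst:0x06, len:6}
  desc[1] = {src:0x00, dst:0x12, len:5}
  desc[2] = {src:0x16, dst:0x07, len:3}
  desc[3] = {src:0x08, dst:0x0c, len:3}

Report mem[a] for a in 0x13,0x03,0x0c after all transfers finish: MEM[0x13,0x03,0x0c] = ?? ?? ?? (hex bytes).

#0 dst[0x06+6] := {0x25,0xe0,0xa8,0xad,0x6d,0x1f}
#1 dst[0x12+5] := {0x24,0x49,0x2b,0xc1,0xe6}
#2 dst[0x07+3] := {0xe6,0xd6,0xa5}
#3 dst[0x0c+3] := {0xd6,0xa5,0x6d}
query mem[0x13]=0x49, mem[0x03]=0xc1, mem[0x0c]=0xd6

MEM[0x13,0x03,0x0c] = 49 c1 d6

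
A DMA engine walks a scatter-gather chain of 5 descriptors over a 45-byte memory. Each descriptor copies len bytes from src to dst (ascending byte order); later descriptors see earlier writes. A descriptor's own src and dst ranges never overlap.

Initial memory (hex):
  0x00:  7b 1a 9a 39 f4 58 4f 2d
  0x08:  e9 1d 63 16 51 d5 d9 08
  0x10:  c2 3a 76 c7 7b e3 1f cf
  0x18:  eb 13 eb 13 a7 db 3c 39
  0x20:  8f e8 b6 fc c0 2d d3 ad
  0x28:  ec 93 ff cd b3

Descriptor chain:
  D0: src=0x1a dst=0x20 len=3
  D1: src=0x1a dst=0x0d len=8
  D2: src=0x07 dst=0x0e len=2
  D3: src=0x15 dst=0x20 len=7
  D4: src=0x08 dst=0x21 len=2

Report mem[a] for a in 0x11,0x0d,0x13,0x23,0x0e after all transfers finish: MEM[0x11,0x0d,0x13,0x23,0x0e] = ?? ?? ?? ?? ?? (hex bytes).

MEM[0x11,0x0d,0x13,0x23,0x0e] = 3c eb eb eb 2d

  after D0: wrote 3B at 0x20 = eb13a7
  after D1: wrote 8B at 0x0d = eb13a7db3c39eb13
  after D2: wrote 2B at 0x0e = 2de9
  after D3: wrote 7B at 0x20 = e31fcfeb13eb13
  after D4: wrote 2B at 0x21 = e91d
query mem[0x11]=0x3c, mem[0x0d]=0xeb, mem[0x13]=0xeb, mem[0x23]=0xeb, mem[0x0e]=0x2d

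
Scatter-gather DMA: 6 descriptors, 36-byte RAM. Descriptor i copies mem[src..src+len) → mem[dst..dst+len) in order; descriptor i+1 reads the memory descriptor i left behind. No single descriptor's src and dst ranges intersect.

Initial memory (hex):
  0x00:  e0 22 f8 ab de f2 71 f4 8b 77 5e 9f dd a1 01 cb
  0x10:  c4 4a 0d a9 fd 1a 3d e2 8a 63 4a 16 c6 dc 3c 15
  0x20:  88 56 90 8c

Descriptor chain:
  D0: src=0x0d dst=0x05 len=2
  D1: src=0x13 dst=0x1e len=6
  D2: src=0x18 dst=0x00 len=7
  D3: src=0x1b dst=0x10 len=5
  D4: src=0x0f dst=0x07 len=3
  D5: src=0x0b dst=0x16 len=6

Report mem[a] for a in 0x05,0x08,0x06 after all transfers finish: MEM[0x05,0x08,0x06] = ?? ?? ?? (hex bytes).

MEM[0x05,0x08,0x06] = dc 16 a9

D0: mem[0x05..0x06] <- [a1 01]
D1: mem[0x1e..0x23] <- [a9 fd 1a 3d e2 8a]
D2: mem[0x00..0x06] <- [8a 63 4a 16 c6 dc a9]
D3: mem[0x10..0x14] <- [16 c6 dc a9 fd]
D4: mem[0x07..0x09] <- [cb 16 c6]
D5: mem[0x16..0x1b] <- [9f dd a1 01 cb 16]
query mem[0x05]=0xdc, mem[0x08]=0x16, mem[0x06]=0xa9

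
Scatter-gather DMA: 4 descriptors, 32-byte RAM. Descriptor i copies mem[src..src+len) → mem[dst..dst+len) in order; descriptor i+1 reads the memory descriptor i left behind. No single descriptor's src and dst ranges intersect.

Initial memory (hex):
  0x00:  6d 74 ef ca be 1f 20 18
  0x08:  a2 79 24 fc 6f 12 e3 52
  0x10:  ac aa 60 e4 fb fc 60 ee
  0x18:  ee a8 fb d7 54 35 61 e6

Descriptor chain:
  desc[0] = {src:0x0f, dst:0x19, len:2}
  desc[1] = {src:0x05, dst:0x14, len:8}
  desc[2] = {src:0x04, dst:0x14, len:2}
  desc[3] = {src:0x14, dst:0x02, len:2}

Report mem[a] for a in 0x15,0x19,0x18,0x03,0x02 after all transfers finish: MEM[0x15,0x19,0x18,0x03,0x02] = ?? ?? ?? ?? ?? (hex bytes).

MEM[0x15,0x19,0x18,0x03,0x02] = 1f 24 79 1f be

[0] 0x0f->0x19 len=2 : 52 ac
[1] 0x05->0x14 len=8 : 1f 20 18 a2 79 24 fc 6f
[2] 0x04->0x14 len=2 : be 1f
[3] 0x14->0x02 len=2 : be 1f
query mem[0x15]=0x1f, mem[0x19]=0x24, mem[0x18]=0x79, mem[0x03]=0x1f, mem[0x02]=0xbe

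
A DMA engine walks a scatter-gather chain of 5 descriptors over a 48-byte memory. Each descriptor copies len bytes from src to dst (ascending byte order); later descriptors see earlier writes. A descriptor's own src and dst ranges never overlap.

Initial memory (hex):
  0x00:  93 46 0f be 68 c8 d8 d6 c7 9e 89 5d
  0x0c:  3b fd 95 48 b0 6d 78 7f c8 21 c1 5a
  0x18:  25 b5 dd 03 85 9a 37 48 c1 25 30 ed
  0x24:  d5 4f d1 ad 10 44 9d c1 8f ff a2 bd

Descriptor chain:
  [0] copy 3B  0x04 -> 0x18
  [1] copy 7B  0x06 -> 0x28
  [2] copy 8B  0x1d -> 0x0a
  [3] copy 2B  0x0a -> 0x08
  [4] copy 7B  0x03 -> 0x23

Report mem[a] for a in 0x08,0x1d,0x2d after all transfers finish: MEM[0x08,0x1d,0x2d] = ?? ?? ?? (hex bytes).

D0: mem[0x18..0x1a] <- [68 c8 d8]
D1: mem[0x28..0x2e] <- [d8 d6 c7 9e 89 5d 3b]
D2: mem[0x0a..0x11] <- [9a 37 48 c1 25 30 ed d5]
D3: mem[0x08..0x09] <- [9a 37]
D4: mem[0x23..0x29] <- [be 68 c8 d8 d6 9a 37]
query mem[0x08]=0x9a, mem[0x1d]=0x9a, mem[0x2d]=0x5d

MEM[0x08,0x1d,0x2d] = 9a 9a 5d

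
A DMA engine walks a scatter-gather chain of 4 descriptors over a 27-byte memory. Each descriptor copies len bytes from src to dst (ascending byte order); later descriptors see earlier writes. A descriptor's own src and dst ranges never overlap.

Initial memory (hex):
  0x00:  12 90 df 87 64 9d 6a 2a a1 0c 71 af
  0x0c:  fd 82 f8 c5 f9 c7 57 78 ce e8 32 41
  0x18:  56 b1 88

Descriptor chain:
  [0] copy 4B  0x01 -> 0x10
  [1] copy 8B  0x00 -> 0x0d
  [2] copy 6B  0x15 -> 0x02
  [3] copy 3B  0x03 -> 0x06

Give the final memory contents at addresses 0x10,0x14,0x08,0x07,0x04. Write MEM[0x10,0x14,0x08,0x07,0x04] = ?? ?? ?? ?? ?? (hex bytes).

D0: mem[0x10..0x13] <- [90 df 87 64]
D1: mem[0x0d..0x14] <- [12 90 df 87 64 9d 6a 2a]
D2: mem[0x02..0x07] <- [e8 32 41 56 b1 88]
D3: mem[0x06..0x08] <- [32 41 56]
query mem[0x10]=0x87, mem[0x14]=0x2a, mem[0x08]=0x56, mem[0x07]=0x41, mem[0x04]=0x41

MEM[0x10,0x14,0x08,0x07,0x04] = 87 2a 56 41 41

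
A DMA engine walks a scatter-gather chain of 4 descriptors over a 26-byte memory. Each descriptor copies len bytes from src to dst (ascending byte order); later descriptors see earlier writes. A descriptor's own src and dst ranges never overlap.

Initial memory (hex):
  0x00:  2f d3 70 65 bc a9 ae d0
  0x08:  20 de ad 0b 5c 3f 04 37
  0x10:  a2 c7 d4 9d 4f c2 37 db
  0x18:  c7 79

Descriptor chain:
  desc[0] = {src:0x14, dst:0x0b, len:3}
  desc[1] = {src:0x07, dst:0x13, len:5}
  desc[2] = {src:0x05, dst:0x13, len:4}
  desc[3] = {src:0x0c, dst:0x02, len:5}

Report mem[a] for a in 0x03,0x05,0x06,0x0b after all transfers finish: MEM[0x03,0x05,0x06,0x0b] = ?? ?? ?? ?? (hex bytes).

#0 dst[0x0b+3] := {0x4f,0xc2,0x37}
#1 dst[0x13+5] := {0xd0,0x20,0xde,0xad,0x4f}
#2 dst[0x13+4] := {0xa9,0xae,0xd0,0x20}
#3 dst[0x02+5] := {0xc2,0x37,0x04,0x37,0xa2}
query mem[0x03]=0x37, mem[0x05]=0x37, mem[0x06]=0xa2, mem[0x0b]=0x4f

MEM[0x03,0x05,0x06,0x0b] = 37 37 a2 4f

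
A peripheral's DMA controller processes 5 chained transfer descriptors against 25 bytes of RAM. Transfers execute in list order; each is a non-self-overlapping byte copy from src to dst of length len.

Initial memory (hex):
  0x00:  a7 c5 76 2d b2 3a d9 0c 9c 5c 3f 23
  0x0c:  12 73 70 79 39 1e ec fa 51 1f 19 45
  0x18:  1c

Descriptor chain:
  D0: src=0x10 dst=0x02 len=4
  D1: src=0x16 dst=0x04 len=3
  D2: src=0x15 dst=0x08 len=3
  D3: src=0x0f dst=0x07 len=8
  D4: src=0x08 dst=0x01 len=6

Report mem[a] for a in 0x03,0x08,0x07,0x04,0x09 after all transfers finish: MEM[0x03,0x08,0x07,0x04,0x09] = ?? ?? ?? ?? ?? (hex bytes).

MEM[0x03,0x08,0x07,0x04,0x09] = ec 39 79 fa 1e

#0 dst[0x02+4] := {0x39,0x1e,0xec,0xfa}
#1 dst[0x04+3] := {0x19,0x45,0x1c}
#2 dst[0x08+3] := {0x1f,0x19,0x45}
#3 dst[0x07+8] := {0x79,0x39,0x1e,0xec,0xfa,0x51,0x1f,0x19}
#4 dst[0x01+6] := {0x39,0x1e,0xec,0xfa,0x51,0x1f}
query mem[0x03]=0xec, mem[0x08]=0x39, mem[0x07]=0x79, mem[0x04]=0xfa, mem[0x09]=0x1e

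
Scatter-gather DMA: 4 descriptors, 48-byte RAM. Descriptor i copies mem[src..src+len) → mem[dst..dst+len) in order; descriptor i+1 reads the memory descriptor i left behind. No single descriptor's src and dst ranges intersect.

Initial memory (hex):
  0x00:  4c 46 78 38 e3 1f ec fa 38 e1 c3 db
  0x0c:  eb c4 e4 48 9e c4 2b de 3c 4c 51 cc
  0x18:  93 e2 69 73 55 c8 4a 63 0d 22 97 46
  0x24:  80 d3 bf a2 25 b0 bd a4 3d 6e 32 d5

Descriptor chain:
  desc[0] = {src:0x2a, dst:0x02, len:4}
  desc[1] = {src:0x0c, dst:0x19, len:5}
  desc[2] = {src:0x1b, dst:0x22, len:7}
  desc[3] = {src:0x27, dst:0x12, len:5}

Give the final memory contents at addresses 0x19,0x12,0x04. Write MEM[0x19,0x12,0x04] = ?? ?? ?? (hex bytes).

  after D0: wrote 4B at 0x02 = bda43d6e
  after D1: wrote 5B at 0x19 = ebc4e4489e
  after D2: wrote 7B at 0x22 = e4489e4a630d22
  after D3: wrote 5B at 0x12 = 0d22b0bda4
query mem[0x19]=0xeb, mem[0x12]=0x0d, mem[0x04]=0x3d

MEM[0x19,0x12,0x04] = eb 0d 3d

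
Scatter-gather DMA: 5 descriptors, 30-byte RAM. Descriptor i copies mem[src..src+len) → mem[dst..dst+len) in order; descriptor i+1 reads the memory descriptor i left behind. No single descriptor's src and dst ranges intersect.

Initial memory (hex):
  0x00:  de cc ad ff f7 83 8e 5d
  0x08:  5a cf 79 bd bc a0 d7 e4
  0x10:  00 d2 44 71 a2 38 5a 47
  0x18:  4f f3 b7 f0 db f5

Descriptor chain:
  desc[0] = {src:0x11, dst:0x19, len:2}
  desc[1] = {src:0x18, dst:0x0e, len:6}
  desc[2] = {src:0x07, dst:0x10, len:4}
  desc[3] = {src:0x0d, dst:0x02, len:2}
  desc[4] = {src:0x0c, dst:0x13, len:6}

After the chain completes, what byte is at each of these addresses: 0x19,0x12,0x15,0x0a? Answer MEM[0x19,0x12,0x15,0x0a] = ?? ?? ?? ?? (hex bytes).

#0 dst[0x19+2] := {0xd2,0x44}
#1 dst[0x0e+6] := {0x4f,0xd2,0x44,0xf0,0xdb,0xf5}
#2 dst[0x10+4] := {0x5d,0x5a,0xcf,0x79}
#3 dst[0x02+2] := {0xa0,0x4f}
#4 dst[0x13+6] := {0xbc,0xa0,0x4f,0xd2,0x5d,0x5a}
query mem[0x19]=0xd2, mem[0x12]=0xcf, mem[0x15]=0x4f, mem[0x0a]=0x79

MEM[0x19,0x12,0x15,0x0a] = d2 cf 4f 79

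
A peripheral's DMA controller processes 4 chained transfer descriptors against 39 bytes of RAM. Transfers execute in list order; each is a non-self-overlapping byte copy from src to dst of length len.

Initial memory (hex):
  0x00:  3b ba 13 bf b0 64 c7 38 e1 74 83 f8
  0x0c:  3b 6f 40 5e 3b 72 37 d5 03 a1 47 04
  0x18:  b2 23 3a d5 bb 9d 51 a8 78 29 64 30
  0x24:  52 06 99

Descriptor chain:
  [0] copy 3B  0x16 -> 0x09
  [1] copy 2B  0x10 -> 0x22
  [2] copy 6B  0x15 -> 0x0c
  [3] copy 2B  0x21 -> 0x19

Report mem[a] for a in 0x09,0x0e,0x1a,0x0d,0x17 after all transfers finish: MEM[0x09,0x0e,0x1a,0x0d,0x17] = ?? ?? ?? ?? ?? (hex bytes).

MEM[0x09,0x0e,0x1a,0x0d,0x17] = 47 04 3b 47 04

#0 dst[0x09+3] := {0x47,0x04,0xb2}
#1 dst[0x22+2] := {0x3b,0x72}
#2 dst[0x0c+6] := {0xa1,0x47,0x04,0xb2,0x23,0x3a}
#3 dst[0x19+2] := {0x29,0x3b}
query mem[0x09]=0x47, mem[0x0e]=0x04, mem[0x1a]=0x3b, mem[0x0d]=0x47, mem[0x17]=0x04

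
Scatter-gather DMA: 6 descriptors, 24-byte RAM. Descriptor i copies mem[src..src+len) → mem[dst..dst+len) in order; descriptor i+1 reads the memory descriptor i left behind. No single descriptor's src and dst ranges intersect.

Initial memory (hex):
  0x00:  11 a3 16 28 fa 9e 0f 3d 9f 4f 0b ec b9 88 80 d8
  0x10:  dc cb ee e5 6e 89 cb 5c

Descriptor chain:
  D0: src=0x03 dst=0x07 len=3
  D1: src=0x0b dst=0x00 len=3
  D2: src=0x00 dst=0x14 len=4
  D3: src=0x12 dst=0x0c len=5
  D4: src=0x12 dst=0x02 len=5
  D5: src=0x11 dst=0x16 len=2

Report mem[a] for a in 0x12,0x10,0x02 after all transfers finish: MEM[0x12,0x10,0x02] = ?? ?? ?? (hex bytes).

  after D0: wrote 3B at 0x07 = 28fa9e
  after D1: wrote 3B at 0x00 = ecb988
  after D2: wrote 4B at 0x14 = ecb98828
  after D3: wrote 5B at 0x0c = eee5ecb988
  after D4: wrote 5B at 0x02 = eee5ecb988
  after D5: wrote 2B at 0x16 = cbee
query mem[0x12]=0xee, mem[0x10]=0x88, mem[0x02]=0xee

MEM[0x12,0x10,0x02] = ee 88 ee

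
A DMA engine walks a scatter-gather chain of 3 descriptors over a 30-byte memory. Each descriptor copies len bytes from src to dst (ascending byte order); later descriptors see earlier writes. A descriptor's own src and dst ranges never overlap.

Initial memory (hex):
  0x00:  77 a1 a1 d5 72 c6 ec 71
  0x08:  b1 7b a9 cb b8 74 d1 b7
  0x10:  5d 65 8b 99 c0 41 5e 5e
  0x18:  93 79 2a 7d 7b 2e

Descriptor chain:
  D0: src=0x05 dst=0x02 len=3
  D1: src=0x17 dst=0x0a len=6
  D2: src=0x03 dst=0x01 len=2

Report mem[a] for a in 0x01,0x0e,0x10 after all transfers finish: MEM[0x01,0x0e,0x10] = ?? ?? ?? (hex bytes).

MEM[0x01,0x0e,0x10] = ec 7d 5d

[0] 0x05->0x02 len=3 : c6 ec 71
[1] 0x17->0x0a len=6 : 5e 93 79 2a 7d 7b
[2] 0x03->0x01 len=2 : ec 71
query mem[0x01]=0xec, mem[0x0e]=0x7d, mem[0x10]=0x5d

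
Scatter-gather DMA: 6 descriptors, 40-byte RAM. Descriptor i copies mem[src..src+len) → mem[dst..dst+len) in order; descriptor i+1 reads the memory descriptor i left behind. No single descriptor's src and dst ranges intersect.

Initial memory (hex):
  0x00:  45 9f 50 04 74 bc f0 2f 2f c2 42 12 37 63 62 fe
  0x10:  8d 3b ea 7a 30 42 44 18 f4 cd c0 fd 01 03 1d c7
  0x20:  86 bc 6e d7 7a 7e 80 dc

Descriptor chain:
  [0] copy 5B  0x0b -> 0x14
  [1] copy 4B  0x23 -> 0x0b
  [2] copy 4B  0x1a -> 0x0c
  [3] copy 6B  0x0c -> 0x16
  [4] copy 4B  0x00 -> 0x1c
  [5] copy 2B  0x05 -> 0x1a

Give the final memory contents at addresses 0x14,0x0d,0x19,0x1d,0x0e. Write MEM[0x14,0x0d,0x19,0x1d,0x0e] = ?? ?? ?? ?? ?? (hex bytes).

D0: mem[0x14..0x18] <- [12 37 63 62 fe]
D1: mem[0x0b..0x0e] <- [d7 7a 7e 80]
D2: mem[0x0c..0x0f] <- [c0 fd 01 03]
D3: mem[0x16..0x1b] <- [c0 fd 01 03 8d 3b]
D4: mem[0x1c..0x1f] <- [45 9f 50 04]
D5: mem[0x1a..0x1b] <- [bc f0]
query mem[0x14]=0x12, mem[0x0d]=0xfd, mem[0x19]=0x03, mem[0x1d]=0x9f, mem[0x0e]=0x01

MEM[0x14,0x0d,0x19,0x1d,0x0e] = 12 fd 03 9f 01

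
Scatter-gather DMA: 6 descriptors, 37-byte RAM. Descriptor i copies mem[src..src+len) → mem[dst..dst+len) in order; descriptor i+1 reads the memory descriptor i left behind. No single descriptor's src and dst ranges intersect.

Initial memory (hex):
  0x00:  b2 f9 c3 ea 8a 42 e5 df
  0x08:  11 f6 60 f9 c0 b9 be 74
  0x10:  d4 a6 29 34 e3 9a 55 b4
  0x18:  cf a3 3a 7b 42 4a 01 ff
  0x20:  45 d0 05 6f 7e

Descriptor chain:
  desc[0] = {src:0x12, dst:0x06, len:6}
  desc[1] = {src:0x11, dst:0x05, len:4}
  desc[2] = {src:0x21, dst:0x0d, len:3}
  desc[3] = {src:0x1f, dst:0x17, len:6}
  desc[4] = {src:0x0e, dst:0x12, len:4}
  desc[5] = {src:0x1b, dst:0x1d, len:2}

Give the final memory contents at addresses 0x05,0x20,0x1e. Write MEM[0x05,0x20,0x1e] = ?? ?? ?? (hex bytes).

MEM[0x05,0x20,0x1e] = a6 45 7e

  after D0: wrote 6B at 0x06 = 2934e39a55b4
  after D1: wrote 4B at 0x05 = a62934e3
  after D2: wrote 3B at 0x0d = d0056f
  after D3: wrote 6B at 0x17 = ff45d0056f7e
  after D4: wrote 4B at 0x12 = 056fd4a6
  after D5: wrote 2B at 0x1d = 6f7e
query mem[0x05]=0xa6, mem[0x20]=0x45, mem[0x1e]=0x7e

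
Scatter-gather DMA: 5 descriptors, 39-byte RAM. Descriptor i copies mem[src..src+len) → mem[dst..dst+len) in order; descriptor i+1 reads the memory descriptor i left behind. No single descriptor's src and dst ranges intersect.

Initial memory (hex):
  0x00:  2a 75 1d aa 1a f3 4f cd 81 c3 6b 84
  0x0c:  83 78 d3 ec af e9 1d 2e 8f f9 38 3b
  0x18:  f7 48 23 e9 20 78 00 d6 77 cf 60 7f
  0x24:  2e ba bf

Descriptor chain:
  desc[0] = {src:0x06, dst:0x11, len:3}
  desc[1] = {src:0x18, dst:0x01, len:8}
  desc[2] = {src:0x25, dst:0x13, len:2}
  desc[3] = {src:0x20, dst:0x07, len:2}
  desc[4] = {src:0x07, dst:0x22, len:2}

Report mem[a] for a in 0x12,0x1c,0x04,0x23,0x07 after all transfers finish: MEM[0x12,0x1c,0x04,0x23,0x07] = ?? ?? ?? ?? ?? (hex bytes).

#0 dst[0x11+3] := {0x4f,0xcd,0x81}
#1 dst[0x01+8] := {0xf7,0x48,0x23,0xe9,0x20,0x78,0x00,0xd6}
#2 dst[0x13+2] := {0xba,0xbf}
#3 dst[0x07+2] := {0x77,0xcf}
#4 dst[0x22+2] := {0x77,0xcf}
query mem[0x12]=0xcd, mem[0x1c]=0x20, mem[0x04]=0xe9, mem[0x23]=0xcf, mem[0x07]=0x77

MEM[0x12,0x1c,0x04,0x23,0x07] = cd 20 e9 cf 77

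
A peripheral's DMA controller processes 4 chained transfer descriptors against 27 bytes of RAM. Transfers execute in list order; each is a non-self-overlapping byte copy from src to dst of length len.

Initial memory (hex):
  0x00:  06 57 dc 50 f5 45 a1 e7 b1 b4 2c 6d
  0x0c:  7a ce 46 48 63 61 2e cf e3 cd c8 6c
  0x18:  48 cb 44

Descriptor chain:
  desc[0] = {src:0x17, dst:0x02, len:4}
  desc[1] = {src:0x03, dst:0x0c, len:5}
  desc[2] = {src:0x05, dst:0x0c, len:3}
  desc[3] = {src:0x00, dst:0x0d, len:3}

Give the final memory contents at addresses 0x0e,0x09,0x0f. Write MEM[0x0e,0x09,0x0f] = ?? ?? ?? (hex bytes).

[0] 0x17->0x02 len=4 : 6c 48 cb 44
[1] 0x03->0x0c len=5 : 48 cb 44 a1 e7
[2] 0x05->0x0c len=3 : 44 a1 e7
[3] 0x00->0x0d len=3 : 06 57 6c
query mem[0x0e]=0x57, mem[0x09]=0xb4, mem[0x0f]=0x6c

MEM[0x0e,0x09,0x0f] = 57 b4 6c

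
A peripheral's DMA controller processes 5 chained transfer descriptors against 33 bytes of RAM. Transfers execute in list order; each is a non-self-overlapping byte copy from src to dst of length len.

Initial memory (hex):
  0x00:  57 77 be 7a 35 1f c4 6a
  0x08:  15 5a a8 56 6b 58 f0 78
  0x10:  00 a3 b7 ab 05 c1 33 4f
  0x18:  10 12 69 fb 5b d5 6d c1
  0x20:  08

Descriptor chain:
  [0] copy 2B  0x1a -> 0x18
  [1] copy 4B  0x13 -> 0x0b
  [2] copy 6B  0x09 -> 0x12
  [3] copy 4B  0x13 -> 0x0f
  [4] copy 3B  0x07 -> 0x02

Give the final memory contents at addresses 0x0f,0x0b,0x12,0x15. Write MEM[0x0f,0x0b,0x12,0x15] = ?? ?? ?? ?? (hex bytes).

  after D0: wrote 2B at 0x18 = 69fb
  after D1: wrote 4B at 0x0b = ab05c133
  after D2: wrote 6B at 0x12 = 5aa8ab05c133
  after D3: wrote 4B at 0x0f = a8ab05c1
  after D4: wrote 3B at 0x02 = 6a155a
query mem[0x0f]=0xa8, mem[0x0b]=0xab, mem[0x12]=0xc1, mem[0x15]=0x05

MEM[0x0f,0x0b,0x12,0x15] = a8 ab c1 05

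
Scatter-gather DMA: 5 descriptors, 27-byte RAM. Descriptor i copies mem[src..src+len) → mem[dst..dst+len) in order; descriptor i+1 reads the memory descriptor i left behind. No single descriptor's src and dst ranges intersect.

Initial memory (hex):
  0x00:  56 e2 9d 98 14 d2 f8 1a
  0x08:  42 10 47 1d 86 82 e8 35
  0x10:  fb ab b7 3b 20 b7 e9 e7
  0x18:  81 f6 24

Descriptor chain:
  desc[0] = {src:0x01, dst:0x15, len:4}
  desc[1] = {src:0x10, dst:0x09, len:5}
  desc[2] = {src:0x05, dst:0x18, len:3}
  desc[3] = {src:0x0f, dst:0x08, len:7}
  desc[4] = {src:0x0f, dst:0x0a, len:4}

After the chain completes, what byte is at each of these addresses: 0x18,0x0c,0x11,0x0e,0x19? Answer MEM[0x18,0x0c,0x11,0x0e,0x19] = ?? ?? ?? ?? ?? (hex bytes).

D0: mem[0x15..0x18] <- [e2 9d 98 14]
D1: mem[0x09..0x0d] <- [fb ab b7 3b 20]
D2: mem[0x18..0x1a] <- [d2 f8 1a]
D3: mem[0x08..0x0e] <- [35 fb ab b7 3b 20 e2]
D4: mem[0x0a..0x0d] <- [35 fb ab b7]
query mem[0x18]=0xd2, mem[0x0c]=0xab, mem[0x11]=0xab, mem[0x0e]=0xe2, mem[0x19]=0xf8

MEM[0x18,0x0c,0x11,0x0e,0x19] = d2 ab ab e2 f8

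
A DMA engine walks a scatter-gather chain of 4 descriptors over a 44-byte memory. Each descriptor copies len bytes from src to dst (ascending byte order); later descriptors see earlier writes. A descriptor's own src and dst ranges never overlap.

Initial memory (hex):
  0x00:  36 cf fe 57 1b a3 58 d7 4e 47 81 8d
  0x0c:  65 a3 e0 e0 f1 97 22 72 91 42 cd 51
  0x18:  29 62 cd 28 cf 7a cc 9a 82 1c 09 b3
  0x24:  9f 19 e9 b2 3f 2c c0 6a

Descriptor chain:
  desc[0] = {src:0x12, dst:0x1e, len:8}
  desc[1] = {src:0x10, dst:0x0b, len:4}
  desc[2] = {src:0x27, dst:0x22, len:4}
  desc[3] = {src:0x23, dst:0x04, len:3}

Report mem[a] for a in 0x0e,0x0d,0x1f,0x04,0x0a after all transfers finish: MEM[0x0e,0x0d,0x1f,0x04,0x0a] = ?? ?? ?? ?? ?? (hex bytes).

MEM[0x0e,0x0d,0x1f,0x04,0x0a] = 72 22 72 3f 81

D0: mem[0x1e..0x25] <- [22 72 91 42 cd 51 29 62]
D1: mem[0x0b..0x0e] <- [f1 97 22 72]
D2: mem[0x22..0x25] <- [b2 3f 2c c0]
D3: mem[0x04..0x06] <- [3f 2c c0]
query mem[0x0e]=0x72, mem[0x0d]=0x22, mem[0x1f]=0x72, mem[0x04]=0x3f, mem[0x0a]=0x81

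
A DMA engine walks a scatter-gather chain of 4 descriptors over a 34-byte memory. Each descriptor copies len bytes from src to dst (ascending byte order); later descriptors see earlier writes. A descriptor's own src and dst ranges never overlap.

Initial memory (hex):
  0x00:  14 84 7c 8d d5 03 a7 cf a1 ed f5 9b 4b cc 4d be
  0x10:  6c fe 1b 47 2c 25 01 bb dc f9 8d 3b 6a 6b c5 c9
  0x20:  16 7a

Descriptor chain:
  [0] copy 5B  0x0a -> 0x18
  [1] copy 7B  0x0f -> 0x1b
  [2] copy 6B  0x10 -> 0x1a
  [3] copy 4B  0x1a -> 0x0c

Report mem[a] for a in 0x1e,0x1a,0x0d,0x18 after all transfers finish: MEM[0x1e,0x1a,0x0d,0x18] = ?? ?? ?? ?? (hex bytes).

MEM[0x1e,0x1a,0x0d,0x18] = 2c 6c fe f5

  after D0: wrote 5B at 0x18 = f59b4bcc4d
  after D1: wrote 7B at 0x1b = be6cfe1b472c25
  after D2: wrote 6B at 0x1a = 6cfe1b472c25
  after D3: wrote 4B at 0x0c = 6cfe1b47
query mem[0x1e]=0x2c, mem[0x1a]=0x6c, mem[0x0d]=0xfe, mem[0x18]=0xf5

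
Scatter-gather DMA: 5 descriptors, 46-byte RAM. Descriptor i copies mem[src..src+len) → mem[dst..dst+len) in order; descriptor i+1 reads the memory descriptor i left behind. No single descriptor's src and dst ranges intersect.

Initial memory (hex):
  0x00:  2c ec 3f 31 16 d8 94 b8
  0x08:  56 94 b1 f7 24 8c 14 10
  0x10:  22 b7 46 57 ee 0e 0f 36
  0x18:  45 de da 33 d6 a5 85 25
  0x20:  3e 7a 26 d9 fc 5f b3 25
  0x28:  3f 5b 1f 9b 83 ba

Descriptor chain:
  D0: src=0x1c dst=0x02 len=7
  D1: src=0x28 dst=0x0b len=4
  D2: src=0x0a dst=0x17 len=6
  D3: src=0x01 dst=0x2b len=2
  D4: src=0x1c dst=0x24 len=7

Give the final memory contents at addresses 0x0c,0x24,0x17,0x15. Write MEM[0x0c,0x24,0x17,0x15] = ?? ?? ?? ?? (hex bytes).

MEM[0x0c,0x24,0x17,0x15] = 5b 10 b1 0e

[0] 0x1c->0x02 len=7 : d6 a5 85 25 3e 7a 26
[1] 0x28->0x0b len=4 : 3f 5b 1f 9b
[2] 0x0a->0x17 len=6 : b1 3f 5b 1f 9b 10
[3] 0x01->0x2b len=2 : ec d6
[4] 0x1c->0x24 len=7 : 10 a5 85 25 3e 7a 26
query mem[0x0c]=0x5b, mem[0x24]=0x10, mem[0x17]=0xb1, mem[0x15]=0x0e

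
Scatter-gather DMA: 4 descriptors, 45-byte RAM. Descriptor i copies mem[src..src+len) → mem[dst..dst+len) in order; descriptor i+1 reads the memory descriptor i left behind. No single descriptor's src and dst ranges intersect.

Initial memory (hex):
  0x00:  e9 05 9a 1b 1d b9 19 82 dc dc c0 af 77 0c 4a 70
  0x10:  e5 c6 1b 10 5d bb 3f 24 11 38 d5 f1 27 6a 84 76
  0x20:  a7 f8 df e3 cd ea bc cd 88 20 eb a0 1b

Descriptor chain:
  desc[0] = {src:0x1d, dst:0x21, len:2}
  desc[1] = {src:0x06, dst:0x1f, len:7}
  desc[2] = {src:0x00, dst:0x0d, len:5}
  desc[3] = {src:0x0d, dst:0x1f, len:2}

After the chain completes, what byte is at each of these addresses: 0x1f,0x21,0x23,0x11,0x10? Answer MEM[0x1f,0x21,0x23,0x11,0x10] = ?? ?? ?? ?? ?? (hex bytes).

D0: mem[0x21..0x22] <- [6a 84]
D1: mem[0x1f..0x25] <- [19 82 dc dc c0 af 77]
D2: mem[0x0d..0x11] <- [e9 05 9a 1b 1d]
D3: mem[0x1f..0x20] <- [e9 05]
query mem[0x1f]=0xe9, mem[0x21]=0xdc, mem[0x23]=0xc0, mem[0x11]=0x1d, mem[0x10]=0x1b

MEM[0x1f,0x21,0x23,0x11,0x10] = e9 dc c0 1d 1b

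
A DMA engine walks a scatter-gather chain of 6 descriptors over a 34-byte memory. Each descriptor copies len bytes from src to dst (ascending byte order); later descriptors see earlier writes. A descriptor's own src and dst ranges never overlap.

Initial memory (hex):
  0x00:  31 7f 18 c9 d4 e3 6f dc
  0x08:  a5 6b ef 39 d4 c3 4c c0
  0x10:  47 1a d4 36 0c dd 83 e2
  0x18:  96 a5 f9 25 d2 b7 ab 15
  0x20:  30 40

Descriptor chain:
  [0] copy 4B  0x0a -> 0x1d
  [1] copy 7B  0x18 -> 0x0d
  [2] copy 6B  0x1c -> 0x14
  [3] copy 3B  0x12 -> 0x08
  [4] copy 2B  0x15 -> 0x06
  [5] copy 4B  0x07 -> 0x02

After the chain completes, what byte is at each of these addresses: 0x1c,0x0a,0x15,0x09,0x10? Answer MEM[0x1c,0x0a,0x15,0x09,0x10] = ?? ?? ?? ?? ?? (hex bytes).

  after D0: wrote 4B at 0x1d = ef39d4c3
  after D1: wrote 7B at 0x0d = 96a5f925d2ef39
  after D2: wrote 6B at 0x14 = d2ef39d4c340
  after D3: wrote 3B at 0x08 = ef39d2
  after D4: wrote 2B at 0x06 = ef39
  after D5: wrote 4B at 0x02 = 39ef39d2
query mem[0x1c]=0xd2, mem[0x0a]=0xd2, mem[0x15]=0xef, mem[0x09]=0x39, mem[0x10]=0x25

MEM[0x1c,0x0a,0x15,0x09,0x10] = d2 d2 ef 39 25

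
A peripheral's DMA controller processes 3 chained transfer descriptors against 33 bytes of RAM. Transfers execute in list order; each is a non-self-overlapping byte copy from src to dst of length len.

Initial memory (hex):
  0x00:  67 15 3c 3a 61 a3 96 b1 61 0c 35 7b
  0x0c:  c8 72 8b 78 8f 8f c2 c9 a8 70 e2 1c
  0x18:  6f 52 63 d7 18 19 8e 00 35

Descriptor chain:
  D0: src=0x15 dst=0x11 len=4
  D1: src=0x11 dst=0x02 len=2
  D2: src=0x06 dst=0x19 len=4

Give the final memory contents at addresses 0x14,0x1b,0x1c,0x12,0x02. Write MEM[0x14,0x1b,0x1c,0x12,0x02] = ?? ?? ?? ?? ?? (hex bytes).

MEM[0x14,0x1b,0x1c,0x12,0x02] = 6f 61 0c e2 70

[0] 0x15->0x11 len=4 : 70 e2 1c 6f
[1] 0x11->0x02 len=2 : 70 e2
[2] 0x06->0x19 len=4 : 96 b1 61 0c
query mem[0x14]=0x6f, mem[0x1b]=0x61, mem[0x1c]=0x0c, mem[0x12]=0xe2, mem[0x02]=0x70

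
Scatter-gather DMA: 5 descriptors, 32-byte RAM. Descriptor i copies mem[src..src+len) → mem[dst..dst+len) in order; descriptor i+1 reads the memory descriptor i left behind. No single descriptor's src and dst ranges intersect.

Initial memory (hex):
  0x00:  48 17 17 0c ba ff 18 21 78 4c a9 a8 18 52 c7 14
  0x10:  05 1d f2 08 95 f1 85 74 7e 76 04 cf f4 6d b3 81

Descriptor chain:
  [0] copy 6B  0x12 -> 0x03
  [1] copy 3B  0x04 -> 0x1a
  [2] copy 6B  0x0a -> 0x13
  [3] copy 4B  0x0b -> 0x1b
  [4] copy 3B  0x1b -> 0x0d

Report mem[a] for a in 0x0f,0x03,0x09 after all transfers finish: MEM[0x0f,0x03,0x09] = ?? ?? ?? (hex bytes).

#0 dst[0x03+6] := {0xf2,0x08,0x95,0xf1,0x85,0x74}
#1 dst[0x1a+3] := {0x08,0x95,0xf1}
#2 dst[0x13+6] := {0xa9,0xa8,0x18,0x52,0xc7,0x14}
#3 dst[0x1b+4] := {0xa8,0x18,0x52,0xc7}
#4 dst[0x0d+3] := {0xa8,0x18,0x52}
query mem[0x0f]=0x52, mem[0x03]=0xf2, mem[0x09]=0x4c

MEM[0x0f,0x03,0x09] = 52 f2 4c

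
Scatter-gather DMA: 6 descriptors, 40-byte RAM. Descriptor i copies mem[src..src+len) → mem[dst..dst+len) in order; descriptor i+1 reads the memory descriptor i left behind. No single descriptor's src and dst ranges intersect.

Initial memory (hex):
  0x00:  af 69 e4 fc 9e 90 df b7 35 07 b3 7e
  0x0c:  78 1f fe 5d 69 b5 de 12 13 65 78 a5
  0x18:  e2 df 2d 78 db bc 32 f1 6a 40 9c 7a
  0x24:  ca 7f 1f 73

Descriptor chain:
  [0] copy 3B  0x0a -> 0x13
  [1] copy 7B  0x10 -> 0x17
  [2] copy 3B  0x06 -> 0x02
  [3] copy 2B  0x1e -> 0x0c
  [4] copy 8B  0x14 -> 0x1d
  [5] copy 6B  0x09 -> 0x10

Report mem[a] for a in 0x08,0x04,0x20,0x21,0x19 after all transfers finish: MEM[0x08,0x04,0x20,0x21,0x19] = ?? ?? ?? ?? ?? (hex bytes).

D0: mem[0x13..0x15] <- [b3 7e 78]
D1: mem[0x17..0x1d] <- [69 b5 de b3 7e 78 78]
D2: mem[0x02..0x04] <- [df b7 35]
D3: mem[0x0c..0x0d] <- [32 f1]
D4: mem[0x1d..0x24] <- [7e 78 78 69 b5 de b3 7e]
D5: mem[0x10..0x15] <- [07 b3 7e 32 f1 fe]
query mem[0x08]=0x35, mem[0x04]=0x35, mem[0x20]=0x69, mem[0x21]=0xb5, mem[0x19]=0xde

MEM[0x08,0x04,0x20,0x21,0x19] = 35 35 69 b5 de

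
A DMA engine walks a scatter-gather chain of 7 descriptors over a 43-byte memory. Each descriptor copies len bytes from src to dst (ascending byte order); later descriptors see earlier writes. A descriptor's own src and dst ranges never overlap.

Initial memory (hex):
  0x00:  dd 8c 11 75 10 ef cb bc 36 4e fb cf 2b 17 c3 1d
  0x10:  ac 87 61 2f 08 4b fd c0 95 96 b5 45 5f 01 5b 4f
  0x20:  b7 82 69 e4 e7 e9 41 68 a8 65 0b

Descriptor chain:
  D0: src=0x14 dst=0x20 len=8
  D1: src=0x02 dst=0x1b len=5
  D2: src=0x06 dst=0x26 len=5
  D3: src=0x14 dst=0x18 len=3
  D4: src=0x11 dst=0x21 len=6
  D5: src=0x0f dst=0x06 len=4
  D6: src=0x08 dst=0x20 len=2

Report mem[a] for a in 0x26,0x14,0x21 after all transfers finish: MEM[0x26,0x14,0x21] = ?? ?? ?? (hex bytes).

D0: mem[0x20..0x27] <- [08 4b fd c0 95 96 b5 45]
D1: mem[0x1b..0x1f] <- [11 75 10 ef cb]
D2: mem[0x26..0x2a] <- [cb bc 36 4e fb]
D3: mem[0x18..0x1a] <- [08 4b fd]
D4: mem[0x21..0x26] <- [87 61 2f 08 4b fd]
D5: mem[0x06..0x09] <- [1d ac 87 61]
D6: mem[0x20..0x21] <- [87 61]
query mem[0x26]=0xfd, mem[0x14]=0x08, mem[0x21]=0x61

MEM[0x26,0x14,0x21] = fd 08 61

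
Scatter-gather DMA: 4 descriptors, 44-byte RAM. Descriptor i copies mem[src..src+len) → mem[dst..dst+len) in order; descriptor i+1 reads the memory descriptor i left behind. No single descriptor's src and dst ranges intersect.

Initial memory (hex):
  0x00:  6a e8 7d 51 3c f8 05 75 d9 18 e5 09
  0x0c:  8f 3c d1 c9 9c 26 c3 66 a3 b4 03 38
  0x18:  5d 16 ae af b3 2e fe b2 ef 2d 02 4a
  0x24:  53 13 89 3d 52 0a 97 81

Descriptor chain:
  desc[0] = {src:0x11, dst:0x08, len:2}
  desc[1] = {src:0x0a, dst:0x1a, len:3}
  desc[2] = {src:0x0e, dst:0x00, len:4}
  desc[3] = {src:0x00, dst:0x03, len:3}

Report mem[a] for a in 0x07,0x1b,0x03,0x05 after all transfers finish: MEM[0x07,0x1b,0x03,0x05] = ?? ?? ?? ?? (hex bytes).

MEM[0x07,0x1b,0x03,0x05] = 75 09 d1 9c

[0] 0x11->0x08 len=2 : 26 c3
[1] 0x0a->0x1a len=3 : e5 09 8f
[2] 0x0e->0x00 len=4 : d1 c9 9c 26
[3] 0x00->0x03 len=3 : d1 c9 9c
query mem[0x07]=0x75, mem[0x1b]=0x09, mem[0x03]=0xd1, mem[0x05]=0x9c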